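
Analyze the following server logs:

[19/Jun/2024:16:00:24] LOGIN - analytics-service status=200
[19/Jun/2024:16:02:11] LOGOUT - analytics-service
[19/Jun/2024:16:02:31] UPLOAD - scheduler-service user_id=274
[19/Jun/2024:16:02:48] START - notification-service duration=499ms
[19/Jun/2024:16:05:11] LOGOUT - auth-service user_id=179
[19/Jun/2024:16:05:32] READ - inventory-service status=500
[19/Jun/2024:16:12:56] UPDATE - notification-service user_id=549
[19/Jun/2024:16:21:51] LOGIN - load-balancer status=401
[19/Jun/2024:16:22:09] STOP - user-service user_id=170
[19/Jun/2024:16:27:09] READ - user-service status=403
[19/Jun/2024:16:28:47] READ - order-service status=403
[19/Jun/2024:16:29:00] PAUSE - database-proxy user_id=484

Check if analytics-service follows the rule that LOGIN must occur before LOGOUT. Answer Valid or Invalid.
Valid

To validate ordering:

1. Required order: LOGIN → LOGOUT
2. Rule: LOGIN must occur before LOGOUT
3. Check actual order of events for analytics-service
4. Result: Valid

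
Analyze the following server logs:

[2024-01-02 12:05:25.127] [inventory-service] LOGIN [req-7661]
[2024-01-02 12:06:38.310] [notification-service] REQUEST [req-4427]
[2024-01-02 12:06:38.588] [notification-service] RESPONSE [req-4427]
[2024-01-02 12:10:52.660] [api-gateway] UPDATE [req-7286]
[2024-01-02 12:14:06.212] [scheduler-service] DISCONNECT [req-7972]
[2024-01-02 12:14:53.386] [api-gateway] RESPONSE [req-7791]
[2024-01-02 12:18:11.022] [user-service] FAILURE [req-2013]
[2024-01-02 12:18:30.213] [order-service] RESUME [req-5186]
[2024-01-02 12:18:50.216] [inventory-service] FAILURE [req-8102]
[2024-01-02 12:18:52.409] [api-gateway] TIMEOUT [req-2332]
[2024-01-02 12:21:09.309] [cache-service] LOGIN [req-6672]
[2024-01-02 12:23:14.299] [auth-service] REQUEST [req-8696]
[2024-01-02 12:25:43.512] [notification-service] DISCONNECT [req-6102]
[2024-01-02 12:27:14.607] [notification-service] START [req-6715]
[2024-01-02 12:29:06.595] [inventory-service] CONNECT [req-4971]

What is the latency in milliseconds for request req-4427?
278

To calculate latency:

1. Find REQUEST with id req-4427: 2024-01-02 12:06:38.310
2. Find RESPONSE with id req-4427: 2024-01-02 12:06:38.588
3. Latency: 2024-01-02 12:06:38.588 - 2024-01-02 12:06:38.310 = 278ms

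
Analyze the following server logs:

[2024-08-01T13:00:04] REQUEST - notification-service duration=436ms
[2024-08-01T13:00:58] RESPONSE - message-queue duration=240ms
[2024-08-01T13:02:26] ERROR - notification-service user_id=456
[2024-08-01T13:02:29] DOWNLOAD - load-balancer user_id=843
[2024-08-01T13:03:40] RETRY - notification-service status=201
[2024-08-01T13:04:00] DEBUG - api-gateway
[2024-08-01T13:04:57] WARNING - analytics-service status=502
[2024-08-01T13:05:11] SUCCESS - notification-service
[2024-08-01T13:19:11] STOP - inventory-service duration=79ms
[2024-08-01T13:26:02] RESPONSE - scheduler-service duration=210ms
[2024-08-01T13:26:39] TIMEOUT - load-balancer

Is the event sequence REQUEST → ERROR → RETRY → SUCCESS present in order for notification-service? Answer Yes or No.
Yes

To verify sequence order:

1. Find all events in sequence REQUEST → ERROR → RETRY → SUCCESS for notification-service
2. Extract their timestamps
3. Check if timestamps are in ascending order
4. Result: Yes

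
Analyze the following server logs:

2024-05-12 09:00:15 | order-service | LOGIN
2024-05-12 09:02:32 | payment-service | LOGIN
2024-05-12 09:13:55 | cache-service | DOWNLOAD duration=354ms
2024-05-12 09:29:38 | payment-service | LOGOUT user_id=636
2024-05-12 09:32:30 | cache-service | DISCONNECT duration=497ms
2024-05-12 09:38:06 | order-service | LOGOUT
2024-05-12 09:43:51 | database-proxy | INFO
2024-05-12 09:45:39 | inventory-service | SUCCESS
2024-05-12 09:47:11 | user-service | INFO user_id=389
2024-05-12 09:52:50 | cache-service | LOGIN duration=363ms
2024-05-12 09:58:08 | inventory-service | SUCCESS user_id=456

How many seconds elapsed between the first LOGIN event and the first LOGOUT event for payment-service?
1626

To find the time between events:

1. Locate the first LOGIN event for payment-service: 2024-05-12 09:02:32
2. Locate the first LOGOUT event for payment-service: 2024-05-12 09:29:38
3. Calculate the difference: 2024-05-12 09:29:38 - 2024-05-12 09:02:32 = 1626 seconds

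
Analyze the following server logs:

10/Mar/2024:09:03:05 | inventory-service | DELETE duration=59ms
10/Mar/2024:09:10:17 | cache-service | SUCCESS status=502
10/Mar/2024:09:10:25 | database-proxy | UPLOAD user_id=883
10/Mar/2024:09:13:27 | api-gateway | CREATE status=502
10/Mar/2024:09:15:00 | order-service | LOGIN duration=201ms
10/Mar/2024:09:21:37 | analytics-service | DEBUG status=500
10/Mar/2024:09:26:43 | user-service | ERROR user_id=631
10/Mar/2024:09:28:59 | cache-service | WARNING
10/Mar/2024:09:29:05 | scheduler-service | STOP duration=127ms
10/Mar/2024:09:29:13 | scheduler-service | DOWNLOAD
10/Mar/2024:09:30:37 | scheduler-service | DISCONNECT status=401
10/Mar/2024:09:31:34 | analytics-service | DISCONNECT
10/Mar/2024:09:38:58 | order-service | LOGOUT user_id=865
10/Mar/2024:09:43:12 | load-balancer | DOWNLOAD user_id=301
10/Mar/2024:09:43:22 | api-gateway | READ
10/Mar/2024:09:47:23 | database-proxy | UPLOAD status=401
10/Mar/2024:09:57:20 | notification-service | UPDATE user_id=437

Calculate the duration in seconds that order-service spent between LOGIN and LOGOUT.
1438

To calculate state duration:

1. Find LOGIN event for order-service: 10/Mar/2024:09:15:00
2. Find LOGOUT event for order-service: 10/Mar/2024:09:38:58
3. Calculate duration: 10/Mar/2024:09:38:58 - 10/Mar/2024:09:15:00 = 1438 seconds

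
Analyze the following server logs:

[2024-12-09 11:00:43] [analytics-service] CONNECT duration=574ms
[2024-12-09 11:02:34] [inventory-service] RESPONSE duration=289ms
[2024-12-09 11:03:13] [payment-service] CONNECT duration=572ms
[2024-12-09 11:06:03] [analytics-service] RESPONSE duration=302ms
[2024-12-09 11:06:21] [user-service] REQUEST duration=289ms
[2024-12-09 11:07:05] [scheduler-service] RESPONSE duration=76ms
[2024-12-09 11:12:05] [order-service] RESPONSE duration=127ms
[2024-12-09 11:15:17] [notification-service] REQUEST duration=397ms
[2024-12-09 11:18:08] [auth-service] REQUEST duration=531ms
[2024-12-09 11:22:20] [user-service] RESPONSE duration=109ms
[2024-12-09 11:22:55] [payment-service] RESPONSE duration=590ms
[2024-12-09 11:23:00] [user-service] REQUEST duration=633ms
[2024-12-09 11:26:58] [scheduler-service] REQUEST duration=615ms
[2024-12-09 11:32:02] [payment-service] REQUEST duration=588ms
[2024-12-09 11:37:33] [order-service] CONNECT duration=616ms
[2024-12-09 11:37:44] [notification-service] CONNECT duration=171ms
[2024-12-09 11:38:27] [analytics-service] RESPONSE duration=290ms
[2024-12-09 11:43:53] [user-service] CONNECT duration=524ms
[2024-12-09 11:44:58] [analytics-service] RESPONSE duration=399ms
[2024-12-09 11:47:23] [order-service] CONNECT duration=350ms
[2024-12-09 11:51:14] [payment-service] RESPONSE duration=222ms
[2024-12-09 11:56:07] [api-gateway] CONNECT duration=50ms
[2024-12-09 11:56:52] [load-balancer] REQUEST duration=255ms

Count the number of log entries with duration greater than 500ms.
9

To count timeouts:

1. Threshold: 500ms
2. Extract duration from each log entry
3. Count entries where duration > 500
4. Timeout count: 9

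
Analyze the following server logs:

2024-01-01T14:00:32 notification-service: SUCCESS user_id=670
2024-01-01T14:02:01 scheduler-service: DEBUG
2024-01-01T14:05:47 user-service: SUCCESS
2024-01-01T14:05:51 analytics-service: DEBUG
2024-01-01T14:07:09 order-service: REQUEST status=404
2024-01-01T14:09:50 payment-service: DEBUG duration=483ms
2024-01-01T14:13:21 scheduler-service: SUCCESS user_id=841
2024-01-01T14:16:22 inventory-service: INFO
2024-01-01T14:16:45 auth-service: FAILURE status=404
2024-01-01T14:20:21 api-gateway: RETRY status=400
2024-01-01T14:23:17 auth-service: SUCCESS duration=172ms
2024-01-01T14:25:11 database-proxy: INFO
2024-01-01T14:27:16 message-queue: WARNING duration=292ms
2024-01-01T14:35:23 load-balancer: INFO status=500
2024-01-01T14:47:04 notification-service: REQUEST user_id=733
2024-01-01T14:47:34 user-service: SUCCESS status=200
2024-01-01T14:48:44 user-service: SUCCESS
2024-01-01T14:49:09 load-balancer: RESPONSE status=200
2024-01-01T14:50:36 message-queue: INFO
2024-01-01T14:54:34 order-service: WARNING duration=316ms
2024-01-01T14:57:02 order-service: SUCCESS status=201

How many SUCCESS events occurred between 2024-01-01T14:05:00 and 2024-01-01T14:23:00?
2

To count events in the time window:

1. Window boundaries: 2024-01-01T14:05:00 to 2024-01-01T14:23:00
2. Filter for SUCCESS events within this window
3. Count matching events: 2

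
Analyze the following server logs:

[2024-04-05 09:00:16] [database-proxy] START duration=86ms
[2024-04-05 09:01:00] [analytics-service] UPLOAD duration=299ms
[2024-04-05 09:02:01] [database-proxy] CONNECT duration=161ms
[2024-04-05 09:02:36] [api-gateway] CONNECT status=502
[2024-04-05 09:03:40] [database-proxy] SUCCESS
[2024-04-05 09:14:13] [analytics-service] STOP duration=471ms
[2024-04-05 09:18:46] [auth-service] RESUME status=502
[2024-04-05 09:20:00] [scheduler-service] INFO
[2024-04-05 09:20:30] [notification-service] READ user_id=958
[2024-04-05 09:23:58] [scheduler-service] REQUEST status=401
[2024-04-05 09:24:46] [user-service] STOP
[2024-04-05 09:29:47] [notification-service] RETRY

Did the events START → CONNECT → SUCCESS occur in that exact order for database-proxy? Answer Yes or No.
Yes

To verify sequence order:

1. Find all events in sequence START → CONNECT → SUCCESS for database-proxy
2. Extract their timestamps
3. Check if timestamps are in ascending order
4. Result: Yes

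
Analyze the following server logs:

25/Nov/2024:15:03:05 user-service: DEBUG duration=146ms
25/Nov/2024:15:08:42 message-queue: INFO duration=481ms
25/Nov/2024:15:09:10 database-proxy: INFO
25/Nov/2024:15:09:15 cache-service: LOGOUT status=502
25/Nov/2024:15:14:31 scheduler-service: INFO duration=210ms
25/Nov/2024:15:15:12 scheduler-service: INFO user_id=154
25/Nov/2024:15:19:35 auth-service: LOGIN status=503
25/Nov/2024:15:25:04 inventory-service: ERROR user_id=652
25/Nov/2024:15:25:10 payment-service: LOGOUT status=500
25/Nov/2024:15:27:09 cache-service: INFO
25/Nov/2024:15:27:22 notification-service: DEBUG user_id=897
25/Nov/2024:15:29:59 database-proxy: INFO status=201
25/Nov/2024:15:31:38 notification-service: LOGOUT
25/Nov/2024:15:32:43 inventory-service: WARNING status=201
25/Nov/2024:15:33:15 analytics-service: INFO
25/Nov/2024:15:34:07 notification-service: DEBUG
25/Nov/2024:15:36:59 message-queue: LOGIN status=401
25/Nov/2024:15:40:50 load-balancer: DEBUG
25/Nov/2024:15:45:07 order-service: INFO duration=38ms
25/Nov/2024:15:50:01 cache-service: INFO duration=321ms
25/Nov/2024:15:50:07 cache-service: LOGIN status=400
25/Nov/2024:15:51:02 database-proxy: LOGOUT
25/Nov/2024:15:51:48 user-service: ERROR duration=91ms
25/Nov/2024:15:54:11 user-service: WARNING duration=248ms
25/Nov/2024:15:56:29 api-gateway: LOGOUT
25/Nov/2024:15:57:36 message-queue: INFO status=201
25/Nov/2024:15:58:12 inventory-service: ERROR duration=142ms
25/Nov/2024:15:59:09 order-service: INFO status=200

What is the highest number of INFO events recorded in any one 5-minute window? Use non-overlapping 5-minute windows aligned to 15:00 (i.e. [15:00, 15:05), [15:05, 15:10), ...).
2

To find the burst window:

1. Divide the log period into non-overlapping 5-minute windows starting at 15:00
2. Count INFO events in each window
3. Find the window with maximum count
4. Maximum events in a window: 2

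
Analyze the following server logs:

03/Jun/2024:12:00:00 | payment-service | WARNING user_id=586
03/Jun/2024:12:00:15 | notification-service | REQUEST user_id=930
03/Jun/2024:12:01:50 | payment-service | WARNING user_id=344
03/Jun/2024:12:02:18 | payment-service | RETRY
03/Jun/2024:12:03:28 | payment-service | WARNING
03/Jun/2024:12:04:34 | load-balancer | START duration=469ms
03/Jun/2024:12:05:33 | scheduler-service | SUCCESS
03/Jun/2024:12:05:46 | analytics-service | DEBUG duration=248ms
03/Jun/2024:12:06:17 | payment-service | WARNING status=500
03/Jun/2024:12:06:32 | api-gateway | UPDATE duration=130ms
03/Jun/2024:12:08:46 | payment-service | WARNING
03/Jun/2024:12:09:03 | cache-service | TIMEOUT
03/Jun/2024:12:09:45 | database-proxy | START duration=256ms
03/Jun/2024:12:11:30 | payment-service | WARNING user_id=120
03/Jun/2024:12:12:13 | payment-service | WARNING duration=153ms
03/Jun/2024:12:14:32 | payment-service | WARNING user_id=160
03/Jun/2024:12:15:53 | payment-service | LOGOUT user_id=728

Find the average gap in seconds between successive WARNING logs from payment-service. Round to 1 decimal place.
124.6

To calculate average interval:

1. Find all WARNING events for payment-service in order
2. Calculate time gaps between consecutive events
3. Compute mean of gaps: 872 / 7 = 124.6 seconds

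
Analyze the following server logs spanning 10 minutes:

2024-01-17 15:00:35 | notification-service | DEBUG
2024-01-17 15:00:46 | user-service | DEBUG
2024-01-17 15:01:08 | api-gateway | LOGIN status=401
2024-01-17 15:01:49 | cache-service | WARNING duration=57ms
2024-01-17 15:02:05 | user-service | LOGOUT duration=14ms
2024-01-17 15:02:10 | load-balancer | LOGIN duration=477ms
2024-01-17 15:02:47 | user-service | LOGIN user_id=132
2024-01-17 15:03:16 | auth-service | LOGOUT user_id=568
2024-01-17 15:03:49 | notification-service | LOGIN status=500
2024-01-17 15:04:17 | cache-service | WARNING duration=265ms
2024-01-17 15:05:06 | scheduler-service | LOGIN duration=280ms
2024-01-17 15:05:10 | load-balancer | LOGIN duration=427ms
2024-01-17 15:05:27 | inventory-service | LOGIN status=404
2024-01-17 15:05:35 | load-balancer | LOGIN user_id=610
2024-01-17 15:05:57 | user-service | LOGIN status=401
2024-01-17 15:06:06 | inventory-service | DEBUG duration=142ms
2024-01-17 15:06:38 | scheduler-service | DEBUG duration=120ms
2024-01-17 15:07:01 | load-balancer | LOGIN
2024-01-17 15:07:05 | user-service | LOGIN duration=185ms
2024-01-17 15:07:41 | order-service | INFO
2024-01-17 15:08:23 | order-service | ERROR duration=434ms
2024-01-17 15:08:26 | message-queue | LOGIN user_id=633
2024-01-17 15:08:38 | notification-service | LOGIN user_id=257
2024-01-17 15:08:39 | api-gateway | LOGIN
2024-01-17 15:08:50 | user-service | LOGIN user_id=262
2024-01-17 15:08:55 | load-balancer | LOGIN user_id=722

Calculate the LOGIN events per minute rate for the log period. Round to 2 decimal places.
1.6

To calculate the rate:

1. Count total LOGIN events: 16
2. Total time period: 10 minutes
3. Rate = 16 / 10 = 1.6 events per minute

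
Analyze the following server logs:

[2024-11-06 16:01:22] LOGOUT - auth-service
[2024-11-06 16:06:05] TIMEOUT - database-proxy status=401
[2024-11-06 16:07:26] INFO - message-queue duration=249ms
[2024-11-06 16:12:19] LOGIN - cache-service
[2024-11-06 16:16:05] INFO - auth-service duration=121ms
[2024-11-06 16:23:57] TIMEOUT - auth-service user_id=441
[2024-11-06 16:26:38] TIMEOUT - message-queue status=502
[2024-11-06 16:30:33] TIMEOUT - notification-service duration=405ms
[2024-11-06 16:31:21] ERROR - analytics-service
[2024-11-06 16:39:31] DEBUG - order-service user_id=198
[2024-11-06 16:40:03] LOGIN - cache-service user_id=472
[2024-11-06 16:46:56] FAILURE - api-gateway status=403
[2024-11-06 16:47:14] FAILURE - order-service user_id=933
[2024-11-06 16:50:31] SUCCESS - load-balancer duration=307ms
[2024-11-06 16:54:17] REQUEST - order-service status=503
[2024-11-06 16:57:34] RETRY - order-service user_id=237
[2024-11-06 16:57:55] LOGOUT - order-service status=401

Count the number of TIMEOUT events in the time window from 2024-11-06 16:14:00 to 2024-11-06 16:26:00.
1

To count events in the time window:

1. Window boundaries: 2024-11-06 16:14:00 to 2024-11-06 16:26:00
2. Filter for TIMEOUT events within this window
3. Count matching events: 1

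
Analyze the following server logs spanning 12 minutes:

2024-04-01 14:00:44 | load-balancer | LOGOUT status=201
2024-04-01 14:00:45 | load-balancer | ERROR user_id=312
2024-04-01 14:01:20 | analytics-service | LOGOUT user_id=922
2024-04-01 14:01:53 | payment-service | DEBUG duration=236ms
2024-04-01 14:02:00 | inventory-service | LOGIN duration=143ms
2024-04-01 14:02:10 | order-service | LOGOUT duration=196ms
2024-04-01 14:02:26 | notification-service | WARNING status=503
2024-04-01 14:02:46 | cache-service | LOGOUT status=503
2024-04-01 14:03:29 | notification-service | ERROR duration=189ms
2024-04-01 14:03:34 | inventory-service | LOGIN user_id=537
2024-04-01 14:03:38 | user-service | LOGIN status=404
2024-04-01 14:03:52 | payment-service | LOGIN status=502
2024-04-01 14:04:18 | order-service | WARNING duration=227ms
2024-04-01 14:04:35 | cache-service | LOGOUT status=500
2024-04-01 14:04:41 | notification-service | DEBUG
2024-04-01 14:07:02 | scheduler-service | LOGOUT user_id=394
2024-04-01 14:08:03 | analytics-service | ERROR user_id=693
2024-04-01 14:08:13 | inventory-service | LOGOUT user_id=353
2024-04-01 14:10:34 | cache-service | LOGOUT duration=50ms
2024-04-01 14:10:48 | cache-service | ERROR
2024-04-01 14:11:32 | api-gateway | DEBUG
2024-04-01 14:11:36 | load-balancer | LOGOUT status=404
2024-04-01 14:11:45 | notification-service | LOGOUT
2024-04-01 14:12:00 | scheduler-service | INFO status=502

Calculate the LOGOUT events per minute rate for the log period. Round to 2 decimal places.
0.83

To calculate the rate:

1. Count total LOGOUT events: 10
2. Total time period: 12 minutes
3. Rate = 10 / 12 = 0.83 events per minute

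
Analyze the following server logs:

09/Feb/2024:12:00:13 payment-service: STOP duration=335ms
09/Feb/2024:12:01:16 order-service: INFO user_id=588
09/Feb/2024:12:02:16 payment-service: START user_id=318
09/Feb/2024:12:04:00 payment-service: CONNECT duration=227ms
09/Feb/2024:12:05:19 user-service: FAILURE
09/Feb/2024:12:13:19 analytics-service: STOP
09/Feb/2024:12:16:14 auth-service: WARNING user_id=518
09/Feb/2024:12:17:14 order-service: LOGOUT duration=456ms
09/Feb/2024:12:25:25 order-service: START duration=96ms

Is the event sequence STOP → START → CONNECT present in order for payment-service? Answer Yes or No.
Yes

To verify sequence order:

1. Find all events in sequence STOP → START → CONNECT for payment-service
2. Extract their timestamps
3. Check if timestamps are in ascending order
4. Result: Yes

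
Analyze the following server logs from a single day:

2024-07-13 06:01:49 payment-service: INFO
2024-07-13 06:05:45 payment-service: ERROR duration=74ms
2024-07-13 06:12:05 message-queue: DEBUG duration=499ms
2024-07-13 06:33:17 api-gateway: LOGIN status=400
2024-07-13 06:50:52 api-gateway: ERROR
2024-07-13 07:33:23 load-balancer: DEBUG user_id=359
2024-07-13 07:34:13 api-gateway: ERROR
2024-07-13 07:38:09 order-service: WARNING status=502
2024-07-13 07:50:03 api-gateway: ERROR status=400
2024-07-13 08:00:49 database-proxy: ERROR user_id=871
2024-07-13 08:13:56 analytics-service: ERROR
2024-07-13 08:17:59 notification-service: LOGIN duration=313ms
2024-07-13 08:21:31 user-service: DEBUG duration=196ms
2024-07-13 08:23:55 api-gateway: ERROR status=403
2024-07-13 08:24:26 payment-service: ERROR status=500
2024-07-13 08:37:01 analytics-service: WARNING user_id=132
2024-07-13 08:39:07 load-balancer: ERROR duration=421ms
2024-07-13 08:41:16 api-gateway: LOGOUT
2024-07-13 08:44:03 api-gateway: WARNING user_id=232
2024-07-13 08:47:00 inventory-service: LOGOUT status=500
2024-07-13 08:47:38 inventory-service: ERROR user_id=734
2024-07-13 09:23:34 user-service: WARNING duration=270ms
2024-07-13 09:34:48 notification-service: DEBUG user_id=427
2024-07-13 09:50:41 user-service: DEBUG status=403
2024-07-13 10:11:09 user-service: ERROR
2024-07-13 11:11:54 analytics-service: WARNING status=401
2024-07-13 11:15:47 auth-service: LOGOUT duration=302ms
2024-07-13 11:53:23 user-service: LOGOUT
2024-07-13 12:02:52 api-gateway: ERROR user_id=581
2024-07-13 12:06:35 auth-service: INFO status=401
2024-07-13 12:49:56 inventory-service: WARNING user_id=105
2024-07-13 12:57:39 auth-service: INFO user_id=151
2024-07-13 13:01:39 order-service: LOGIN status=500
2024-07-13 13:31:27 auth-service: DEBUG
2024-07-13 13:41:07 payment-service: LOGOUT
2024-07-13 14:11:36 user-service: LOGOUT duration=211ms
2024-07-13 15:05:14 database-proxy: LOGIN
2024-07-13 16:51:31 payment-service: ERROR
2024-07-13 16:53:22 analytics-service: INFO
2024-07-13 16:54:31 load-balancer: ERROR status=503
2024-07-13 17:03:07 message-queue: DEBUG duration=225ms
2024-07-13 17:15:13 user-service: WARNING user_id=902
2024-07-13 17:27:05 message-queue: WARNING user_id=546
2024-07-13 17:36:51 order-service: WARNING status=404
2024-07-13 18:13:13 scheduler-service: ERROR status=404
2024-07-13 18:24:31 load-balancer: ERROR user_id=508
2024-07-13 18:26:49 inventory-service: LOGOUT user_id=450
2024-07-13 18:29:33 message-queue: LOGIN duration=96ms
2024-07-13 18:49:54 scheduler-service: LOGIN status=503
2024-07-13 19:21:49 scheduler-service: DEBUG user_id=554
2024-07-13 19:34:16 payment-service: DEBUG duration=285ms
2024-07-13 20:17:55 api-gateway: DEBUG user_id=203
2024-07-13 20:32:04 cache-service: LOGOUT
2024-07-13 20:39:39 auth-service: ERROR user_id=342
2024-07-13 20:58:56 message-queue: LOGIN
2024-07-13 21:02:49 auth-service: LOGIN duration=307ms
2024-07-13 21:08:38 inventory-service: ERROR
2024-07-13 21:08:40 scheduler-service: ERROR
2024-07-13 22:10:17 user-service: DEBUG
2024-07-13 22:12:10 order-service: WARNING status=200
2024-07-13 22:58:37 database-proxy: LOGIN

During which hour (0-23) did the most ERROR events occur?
8

To find the peak hour:

1. Group all ERROR events by hour
2. Count events in each hour
3. Find hour with maximum count
4. Peak hour: 8 (with 6 events)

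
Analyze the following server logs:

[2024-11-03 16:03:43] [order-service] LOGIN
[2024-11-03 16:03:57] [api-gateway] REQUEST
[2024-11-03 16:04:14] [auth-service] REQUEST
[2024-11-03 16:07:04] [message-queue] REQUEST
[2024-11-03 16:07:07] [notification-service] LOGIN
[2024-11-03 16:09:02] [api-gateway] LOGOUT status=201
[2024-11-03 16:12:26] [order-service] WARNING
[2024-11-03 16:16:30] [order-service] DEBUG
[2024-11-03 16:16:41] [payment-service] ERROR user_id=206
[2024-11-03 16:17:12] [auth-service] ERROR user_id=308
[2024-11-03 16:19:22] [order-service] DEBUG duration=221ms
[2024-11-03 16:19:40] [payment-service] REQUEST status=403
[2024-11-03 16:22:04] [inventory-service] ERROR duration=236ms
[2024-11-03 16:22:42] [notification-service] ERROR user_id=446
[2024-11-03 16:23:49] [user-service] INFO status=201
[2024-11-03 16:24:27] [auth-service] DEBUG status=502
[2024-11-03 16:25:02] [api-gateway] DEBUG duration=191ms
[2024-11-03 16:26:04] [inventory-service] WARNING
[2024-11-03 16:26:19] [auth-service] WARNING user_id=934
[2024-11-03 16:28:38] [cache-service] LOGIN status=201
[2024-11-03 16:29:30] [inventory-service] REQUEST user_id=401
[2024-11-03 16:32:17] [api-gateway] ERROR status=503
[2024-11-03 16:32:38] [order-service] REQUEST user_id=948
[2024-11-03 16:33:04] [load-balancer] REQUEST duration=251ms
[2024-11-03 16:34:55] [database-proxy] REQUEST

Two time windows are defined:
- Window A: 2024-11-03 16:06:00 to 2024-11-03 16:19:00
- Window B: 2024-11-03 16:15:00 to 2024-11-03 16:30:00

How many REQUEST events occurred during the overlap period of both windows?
0

To find overlap events:

1. Window A: 2024-11-03 16:06:00 to 2024-11-03 16:19:00
2. Window B: 2024-11-03 16:15:00 to 2024-11-03 16:30:00
3. Overlap period: 2024-11-03 16:15:00 to 2024-11-03 16:19:00
4. Count REQUEST events in overlap: 0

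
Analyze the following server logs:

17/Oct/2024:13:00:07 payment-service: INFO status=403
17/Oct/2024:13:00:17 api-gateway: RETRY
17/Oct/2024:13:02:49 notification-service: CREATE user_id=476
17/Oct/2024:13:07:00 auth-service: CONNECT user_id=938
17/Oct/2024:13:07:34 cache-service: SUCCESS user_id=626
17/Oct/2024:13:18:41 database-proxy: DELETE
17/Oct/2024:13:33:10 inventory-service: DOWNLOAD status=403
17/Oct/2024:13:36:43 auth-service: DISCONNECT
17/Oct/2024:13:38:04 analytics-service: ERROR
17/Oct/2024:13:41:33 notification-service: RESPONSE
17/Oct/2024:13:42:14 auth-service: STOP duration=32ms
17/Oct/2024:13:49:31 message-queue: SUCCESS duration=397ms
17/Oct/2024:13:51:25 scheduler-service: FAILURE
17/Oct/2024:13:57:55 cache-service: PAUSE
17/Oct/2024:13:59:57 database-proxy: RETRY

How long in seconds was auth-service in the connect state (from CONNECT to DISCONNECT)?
1783

To calculate state duration:

1. Find CONNECT event for auth-service: 17/Oct/2024:13:07:00
2. Find DISCONNECT event for auth-service: 17/Oct/2024:13:36:43
3. Calculate duration: 17/Oct/2024:13:36:43 - 17/Oct/2024:13:07:00 = 1783 seconds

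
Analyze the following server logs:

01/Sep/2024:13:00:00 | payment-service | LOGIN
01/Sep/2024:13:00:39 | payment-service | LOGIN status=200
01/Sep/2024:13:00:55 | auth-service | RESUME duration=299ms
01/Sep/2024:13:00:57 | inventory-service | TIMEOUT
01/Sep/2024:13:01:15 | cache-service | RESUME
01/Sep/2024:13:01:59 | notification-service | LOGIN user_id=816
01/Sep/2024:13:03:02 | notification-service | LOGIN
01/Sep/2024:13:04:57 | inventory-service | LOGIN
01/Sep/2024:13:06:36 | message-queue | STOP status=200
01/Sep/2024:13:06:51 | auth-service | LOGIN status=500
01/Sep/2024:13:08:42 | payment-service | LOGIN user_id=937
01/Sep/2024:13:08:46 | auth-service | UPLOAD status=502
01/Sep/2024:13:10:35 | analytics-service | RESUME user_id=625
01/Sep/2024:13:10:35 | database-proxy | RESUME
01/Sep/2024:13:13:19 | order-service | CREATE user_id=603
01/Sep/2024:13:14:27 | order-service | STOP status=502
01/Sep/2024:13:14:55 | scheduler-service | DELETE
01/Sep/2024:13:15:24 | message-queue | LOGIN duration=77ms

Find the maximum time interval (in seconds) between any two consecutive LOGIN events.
402

To find the longest gap:

1. Extract all LOGIN events in chronological order
2. Calculate time differences between consecutive events
3. Find the maximum difference
4. Longest gap: 402 seconds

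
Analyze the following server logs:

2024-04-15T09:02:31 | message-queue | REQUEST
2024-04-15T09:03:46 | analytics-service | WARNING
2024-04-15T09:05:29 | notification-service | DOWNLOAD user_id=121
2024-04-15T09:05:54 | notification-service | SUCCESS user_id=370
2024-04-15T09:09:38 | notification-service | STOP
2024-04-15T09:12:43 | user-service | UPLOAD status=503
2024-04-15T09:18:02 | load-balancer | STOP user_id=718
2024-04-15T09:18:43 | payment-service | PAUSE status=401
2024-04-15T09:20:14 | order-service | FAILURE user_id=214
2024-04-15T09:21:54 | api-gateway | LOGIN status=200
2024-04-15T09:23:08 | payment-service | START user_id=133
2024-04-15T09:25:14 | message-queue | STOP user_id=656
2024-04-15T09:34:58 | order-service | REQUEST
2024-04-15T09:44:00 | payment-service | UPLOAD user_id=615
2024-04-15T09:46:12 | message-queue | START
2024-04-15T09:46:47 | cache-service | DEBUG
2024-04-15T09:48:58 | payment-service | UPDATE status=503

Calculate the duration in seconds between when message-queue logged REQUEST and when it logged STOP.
1363

To find the time between events:

1. Locate the first REQUEST event for message-queue: 2024-04-15T09:02:31
2. Locate the first STOP event for message-queue: 2024-04-15T09:25:14
3. Calculate the difference: 2024-04-15T09:25:14 - 2024-04-15T09:02:31 = 1363 seconds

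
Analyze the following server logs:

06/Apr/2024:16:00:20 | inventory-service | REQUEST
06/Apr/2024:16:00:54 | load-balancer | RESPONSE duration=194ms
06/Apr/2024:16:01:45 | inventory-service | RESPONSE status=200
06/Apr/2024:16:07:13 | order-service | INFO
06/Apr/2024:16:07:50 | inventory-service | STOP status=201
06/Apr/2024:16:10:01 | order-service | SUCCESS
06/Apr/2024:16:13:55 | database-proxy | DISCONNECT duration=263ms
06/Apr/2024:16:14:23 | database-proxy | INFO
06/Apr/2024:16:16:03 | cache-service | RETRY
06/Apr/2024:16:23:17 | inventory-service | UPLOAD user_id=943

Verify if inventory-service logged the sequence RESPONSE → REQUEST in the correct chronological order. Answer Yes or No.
No

To verify sequence order:

1. Find all events in sequence RESPONSE → REQUEST for inventory-service
2. Extract their timestamps
3. Check if timestamps are in ascending order
4. Result: No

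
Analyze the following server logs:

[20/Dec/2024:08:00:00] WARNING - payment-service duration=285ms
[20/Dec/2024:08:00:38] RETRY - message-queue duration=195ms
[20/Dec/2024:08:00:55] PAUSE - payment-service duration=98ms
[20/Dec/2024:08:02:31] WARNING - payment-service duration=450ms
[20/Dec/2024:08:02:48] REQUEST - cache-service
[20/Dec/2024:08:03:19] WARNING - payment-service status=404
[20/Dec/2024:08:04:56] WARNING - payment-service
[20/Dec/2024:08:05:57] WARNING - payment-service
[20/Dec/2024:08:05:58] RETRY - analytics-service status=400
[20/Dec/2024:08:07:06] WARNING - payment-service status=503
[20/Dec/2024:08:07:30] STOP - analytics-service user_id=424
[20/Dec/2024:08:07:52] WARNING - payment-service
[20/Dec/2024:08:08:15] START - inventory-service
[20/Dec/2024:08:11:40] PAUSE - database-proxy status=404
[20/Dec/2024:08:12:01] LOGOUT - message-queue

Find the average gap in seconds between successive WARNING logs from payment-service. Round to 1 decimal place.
78.7

To calculate average interval:

1. Find all WARNING events for payment-service in order
2. Calculate time gaps between consecutive events
3. Compute mean of gaps: 472 / 6 = 78.7 seconds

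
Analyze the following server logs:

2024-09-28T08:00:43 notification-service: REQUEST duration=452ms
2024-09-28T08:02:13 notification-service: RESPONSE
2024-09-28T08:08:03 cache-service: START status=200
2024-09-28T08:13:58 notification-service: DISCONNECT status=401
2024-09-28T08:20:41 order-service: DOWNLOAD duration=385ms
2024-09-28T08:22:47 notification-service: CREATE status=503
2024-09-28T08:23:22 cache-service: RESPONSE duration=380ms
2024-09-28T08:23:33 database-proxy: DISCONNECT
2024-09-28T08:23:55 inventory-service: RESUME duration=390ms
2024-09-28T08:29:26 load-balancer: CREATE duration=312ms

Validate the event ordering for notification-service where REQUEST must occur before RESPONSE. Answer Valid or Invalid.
Valid

To validate ordering:

1. Required order: REQUEST → RESPONSE
2. Rule: REQUEST must occur before RESPONSE
3. Check actual order of events for notification-service
4. Result: Valid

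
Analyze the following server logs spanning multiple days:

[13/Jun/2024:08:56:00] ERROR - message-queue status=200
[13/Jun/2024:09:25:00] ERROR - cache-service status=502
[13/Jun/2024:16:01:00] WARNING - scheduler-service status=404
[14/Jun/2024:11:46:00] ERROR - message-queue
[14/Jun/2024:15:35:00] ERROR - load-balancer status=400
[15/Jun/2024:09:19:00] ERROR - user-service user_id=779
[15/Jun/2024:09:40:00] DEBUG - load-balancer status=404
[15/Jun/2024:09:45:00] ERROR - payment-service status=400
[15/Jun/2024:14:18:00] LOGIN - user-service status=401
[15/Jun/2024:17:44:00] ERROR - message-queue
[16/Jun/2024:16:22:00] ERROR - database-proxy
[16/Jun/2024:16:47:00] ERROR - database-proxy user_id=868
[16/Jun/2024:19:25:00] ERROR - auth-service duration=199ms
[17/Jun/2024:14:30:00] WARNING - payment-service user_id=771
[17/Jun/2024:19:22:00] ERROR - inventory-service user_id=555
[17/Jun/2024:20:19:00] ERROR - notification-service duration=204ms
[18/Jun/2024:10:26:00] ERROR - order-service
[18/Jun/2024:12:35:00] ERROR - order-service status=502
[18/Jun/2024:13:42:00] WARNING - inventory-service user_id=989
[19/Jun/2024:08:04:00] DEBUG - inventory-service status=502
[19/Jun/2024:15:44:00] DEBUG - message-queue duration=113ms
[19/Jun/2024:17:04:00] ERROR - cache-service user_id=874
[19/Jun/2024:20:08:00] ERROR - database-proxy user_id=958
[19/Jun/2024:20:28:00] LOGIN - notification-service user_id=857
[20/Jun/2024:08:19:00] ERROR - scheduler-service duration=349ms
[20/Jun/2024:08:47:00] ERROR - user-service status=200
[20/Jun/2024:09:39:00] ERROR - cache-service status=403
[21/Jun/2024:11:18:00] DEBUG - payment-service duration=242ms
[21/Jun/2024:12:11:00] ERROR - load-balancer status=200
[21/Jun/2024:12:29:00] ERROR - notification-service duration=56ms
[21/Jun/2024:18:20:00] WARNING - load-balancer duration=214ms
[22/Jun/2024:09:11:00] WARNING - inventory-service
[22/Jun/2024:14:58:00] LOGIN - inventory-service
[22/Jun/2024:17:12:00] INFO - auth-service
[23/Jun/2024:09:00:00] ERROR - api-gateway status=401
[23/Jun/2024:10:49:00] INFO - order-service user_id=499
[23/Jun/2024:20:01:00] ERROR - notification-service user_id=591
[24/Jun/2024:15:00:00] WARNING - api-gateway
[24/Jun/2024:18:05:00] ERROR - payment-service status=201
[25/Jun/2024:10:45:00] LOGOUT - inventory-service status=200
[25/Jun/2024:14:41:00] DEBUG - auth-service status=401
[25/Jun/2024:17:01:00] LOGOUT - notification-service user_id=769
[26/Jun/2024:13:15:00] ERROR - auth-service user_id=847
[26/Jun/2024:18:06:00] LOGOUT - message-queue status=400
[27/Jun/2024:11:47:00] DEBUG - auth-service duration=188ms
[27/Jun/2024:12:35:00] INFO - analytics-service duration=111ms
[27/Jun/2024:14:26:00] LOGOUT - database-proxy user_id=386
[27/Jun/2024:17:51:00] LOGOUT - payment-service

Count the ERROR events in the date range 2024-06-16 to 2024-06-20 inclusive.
12

To filter by date range:

1. Date range: 2024-06-16 through 2024-06-20, both dates inclusive
2. Filter for ERROR events whose date falls in this range
3. Count matching events: 12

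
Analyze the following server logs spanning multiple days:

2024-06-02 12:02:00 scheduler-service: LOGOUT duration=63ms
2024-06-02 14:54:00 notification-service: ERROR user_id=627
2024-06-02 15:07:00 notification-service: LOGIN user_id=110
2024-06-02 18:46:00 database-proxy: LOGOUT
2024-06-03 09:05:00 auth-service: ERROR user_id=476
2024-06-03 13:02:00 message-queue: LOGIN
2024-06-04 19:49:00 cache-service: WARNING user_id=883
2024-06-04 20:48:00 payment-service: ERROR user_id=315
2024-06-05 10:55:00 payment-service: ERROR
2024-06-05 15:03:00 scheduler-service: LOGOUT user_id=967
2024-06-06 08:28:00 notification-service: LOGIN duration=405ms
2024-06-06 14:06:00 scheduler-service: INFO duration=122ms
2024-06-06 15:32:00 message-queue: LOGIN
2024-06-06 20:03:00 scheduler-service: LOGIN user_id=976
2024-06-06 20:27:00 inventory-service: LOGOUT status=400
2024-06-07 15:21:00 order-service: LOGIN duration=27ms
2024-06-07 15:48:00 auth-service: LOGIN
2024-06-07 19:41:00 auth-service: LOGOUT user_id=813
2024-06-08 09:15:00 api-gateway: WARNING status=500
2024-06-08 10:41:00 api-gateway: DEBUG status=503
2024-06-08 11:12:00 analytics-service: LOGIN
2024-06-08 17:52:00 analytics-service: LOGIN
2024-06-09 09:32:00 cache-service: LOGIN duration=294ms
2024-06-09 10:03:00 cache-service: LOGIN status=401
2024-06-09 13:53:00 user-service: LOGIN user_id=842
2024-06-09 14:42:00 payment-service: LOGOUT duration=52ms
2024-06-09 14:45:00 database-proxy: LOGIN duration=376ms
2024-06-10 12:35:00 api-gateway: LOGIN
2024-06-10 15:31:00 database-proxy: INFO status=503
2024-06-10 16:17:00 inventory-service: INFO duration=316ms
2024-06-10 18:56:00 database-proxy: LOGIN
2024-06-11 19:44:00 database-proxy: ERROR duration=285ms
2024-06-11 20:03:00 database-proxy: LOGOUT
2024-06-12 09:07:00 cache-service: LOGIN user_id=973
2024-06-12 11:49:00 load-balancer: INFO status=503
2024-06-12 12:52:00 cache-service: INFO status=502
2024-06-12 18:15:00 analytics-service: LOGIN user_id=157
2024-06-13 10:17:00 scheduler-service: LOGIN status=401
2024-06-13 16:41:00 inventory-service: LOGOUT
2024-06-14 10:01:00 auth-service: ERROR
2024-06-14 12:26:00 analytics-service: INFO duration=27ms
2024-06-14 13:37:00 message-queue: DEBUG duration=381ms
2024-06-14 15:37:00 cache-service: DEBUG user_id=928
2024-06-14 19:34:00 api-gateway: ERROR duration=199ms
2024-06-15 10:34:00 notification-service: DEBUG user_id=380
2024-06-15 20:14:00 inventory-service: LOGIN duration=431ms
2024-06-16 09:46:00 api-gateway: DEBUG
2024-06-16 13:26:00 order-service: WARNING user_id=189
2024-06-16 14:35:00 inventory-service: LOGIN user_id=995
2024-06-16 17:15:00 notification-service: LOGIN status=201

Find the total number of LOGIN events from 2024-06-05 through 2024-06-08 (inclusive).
7

To filter by date range:

1. Date range: 2024-06-05 through 2024-06-08, both dates inclusive
2. Filter for LOGIN events whose date falls in this range
3. Count matching events: 7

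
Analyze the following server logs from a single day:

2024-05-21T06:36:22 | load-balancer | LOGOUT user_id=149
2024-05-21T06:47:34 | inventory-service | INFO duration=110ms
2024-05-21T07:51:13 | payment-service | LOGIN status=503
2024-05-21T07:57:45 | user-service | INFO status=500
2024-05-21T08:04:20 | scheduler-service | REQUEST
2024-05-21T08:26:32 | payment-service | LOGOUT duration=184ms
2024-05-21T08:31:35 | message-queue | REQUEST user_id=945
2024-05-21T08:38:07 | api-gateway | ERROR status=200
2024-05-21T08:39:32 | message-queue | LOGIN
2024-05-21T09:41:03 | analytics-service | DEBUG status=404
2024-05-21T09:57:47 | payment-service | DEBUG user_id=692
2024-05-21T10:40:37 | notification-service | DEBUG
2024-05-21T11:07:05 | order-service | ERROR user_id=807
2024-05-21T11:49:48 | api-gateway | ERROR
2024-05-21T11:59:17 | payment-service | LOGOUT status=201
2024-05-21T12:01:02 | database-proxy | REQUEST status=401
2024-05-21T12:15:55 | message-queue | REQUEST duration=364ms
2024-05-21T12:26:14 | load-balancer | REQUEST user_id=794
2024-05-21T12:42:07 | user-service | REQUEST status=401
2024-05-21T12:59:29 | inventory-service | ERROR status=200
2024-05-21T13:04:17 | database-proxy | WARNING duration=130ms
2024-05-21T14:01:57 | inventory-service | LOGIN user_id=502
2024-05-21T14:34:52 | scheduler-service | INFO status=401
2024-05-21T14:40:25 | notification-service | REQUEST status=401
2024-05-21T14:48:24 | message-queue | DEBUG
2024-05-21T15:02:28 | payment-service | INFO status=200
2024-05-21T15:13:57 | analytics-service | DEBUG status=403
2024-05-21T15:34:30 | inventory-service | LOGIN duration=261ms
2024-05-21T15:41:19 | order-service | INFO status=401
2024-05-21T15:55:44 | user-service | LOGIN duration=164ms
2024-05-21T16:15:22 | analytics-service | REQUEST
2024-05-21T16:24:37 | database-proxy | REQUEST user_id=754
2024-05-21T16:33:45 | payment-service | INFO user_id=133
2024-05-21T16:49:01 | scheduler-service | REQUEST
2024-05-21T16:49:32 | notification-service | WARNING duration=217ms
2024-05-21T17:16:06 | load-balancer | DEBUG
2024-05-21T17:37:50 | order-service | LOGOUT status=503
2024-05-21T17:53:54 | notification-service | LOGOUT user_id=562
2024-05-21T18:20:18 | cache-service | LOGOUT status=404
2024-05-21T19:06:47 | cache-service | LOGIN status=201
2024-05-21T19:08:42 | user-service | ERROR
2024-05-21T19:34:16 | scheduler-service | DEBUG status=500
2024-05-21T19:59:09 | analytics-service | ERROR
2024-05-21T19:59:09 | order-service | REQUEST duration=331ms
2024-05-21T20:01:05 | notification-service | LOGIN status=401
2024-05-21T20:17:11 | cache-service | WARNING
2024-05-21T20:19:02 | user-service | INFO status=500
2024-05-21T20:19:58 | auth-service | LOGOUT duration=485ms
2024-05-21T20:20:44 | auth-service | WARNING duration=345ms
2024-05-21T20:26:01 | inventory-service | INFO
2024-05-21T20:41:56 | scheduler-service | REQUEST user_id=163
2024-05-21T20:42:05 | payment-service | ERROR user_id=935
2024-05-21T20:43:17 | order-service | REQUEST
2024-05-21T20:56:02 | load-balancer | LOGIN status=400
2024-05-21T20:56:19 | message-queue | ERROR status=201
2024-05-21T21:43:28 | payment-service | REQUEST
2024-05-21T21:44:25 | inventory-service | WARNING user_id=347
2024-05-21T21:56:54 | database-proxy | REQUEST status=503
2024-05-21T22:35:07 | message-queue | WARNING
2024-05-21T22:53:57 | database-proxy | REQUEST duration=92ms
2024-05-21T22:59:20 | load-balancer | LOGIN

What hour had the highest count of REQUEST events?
12

To find the peak hour:

1. Group all REQUEST events by hour
2. Count events in each hour
3. Find hour with maximum count
4. Peak hour: 12 (with 4 events)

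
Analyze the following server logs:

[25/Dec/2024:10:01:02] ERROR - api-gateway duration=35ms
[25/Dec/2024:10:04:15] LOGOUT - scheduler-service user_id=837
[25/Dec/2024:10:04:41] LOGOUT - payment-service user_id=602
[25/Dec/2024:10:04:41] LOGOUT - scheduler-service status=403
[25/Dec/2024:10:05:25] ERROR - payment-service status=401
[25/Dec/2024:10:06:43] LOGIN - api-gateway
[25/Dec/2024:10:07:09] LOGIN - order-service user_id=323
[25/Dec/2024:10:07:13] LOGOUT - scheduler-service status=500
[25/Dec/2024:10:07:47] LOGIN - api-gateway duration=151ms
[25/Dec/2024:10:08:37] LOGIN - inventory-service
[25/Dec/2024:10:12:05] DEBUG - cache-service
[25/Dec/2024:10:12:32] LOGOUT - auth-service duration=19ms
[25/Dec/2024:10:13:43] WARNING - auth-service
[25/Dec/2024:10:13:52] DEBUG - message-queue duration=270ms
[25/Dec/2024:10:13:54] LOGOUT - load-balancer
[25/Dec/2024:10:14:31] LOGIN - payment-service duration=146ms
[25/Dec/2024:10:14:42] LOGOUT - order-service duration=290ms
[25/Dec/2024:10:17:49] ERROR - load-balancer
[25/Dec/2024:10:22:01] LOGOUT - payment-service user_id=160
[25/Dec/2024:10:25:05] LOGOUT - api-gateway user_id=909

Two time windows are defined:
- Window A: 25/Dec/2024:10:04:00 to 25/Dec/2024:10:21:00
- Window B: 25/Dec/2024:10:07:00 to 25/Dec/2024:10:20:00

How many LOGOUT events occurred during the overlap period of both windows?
4

To find overlap events:

1. Window A: 25/Dec/2024:10:04:00 to 25/Dec/2024:10:21:00
2. Window B: 25/Dec/2024:10:07:00 to 25/Dec/2024:10:20:00
3. Overlap period: 25/Dec/2024:10:07:00 to 25/Dec/2024:10:20:00
4. Count LOGOUT events in overlap: 4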